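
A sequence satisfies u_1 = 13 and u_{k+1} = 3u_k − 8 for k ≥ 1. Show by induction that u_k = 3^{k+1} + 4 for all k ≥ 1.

Base case: u_1 = 13, and 3^{1+1} + 4 = 9 + 4 = 13.
Assume u_m = 3^{m+1} + 4 for some m ≥ 1.
Then u_{m+1} = 3u_m − 8 = 3·(3^{m+1} + 4) − 8 = 3^{m+2} + 12 − 8 = 3^{m+2} + 4.
By induction, u_k = 3^{k+1} + 4 for all k ≥ 1.

u_k = 3^{k+1} + 4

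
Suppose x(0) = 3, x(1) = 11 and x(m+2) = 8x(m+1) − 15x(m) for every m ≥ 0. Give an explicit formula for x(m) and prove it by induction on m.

Claim: x(m) = 2·3^m + 5^m.

Base cases: x(0) = 3 and 2·3^0 + 5^0 = 3; x(1) = 11 and 2·3^1 + 5^1 = 11.
Assume x(i) = 2·3^i + 5^i for all 0 ≤ i ≤ j, where j ≥ 1.
Then x(j+1) = 8x(j) − 15x(j−1) = 8·(2·3^j + 5^j) − 15·(2·3^{j−1} + 5^{j−1}) = 2·(8·3 − 15)3^{j−1} + (8·5 − 15)5^{j−1} = 18·3^{j−1} + 25·5^{j−1} = 2·3^{j+1} + 5^{j+1}.
So the formula holds for j+1, and by strong induction x(m) = 2·3^m + 5^m for all m ≥ 0.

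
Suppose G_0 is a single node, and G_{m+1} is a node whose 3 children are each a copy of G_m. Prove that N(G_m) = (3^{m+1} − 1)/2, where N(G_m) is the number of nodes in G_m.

Base case: N(G_0) = 1, and (3^{0+1} − 1)/2 = 1.
Assume N(G_r) = (3^{r+1} − 1)/2.
Then N(G_{r+1}) = 1 + 3N(G_r) = 1 + 3·(3^{r+1} − 1)/2 = 1 + (3^{r+2} − 3)/2 = (2 + 3^{r+2} − 3)/2 = (3^{r+2} − 1)/2.
So the formula holds for r+1, and by induction N(G_m) = (3^{m+1} − 1)/2 for all m ≥ 0.

N(G_m) = (3^{m+1} − 1)/2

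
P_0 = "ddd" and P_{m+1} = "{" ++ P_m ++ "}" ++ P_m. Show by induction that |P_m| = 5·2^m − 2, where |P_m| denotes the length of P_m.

Base case: |P_0| = 3, and 5·2^0 − 2 = 3.
Assume |P_j| = 5·2^j − 2.
Then |P_{j+1}| = 1 + |P_j| + 1 + |P_j| = 2|P_j| + 2 = 2(5·2^j − 2) + 2 = 5·2^{j+1} − 4 + 2 = 5·2^{j+1} − 2.
This completes the inductive step, so |P_m| = 5·2^m − 2 for all m ≥ 0.

|P_m| = 5·2^m − 2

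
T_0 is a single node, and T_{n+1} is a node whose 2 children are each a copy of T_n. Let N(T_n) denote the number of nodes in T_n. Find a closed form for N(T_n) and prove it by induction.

Claim: N(T_n) = 2^{n+1} − 1.

Base case: N(T_0) = 1, and 2^{0+1} − 1 = 1.
Assume N(T_k) = 2^{k+1} − 1.
Then N(T_{k+1}) = 1 + 2N(T_k) = 1 + 2(2^{k+1} − 1) = 2^{k+2} − 2 + 1 = 2^{k+2} − 1.
Hence N(T_n) = 2^{n+1} − 1 for every n ≥ 0, by induction.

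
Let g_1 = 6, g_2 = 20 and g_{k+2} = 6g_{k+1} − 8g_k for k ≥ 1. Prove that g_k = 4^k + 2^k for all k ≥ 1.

Base cases: g_1 = 6 and 4^1 + 2^1 = 6; g_2 = 20 and 4^2 + 2^2 = 20.
Assume g_j = 4^j + 2^j for all 1 ≤ j ≤ m, where m ≥ 2.
Then g_{m+1} = 6g_m − 8g_{m−1} = 6·(4^m + 2^m) − 8·(4^{m−1} + 2^{m−1}) = (6·4 − 8)4^{m−1} + (6·2 − 8)2^{m−1} = 16·4^{m−1} + 4·2^{m−1} = 4^{m+1} + 2^{m+1}.
By strong induction, g_k = 4^k + 2^k for all k ≥ 1.

g_k = 4^k + 2^k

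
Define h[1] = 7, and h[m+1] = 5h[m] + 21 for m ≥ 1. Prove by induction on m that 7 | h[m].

Base case: h[1] = 7 = 7·1, so 7 | h[1].
Assume 7 | h[k], so h[k] = 7t for some integer t.
Then h[k+1] = 5h[k] + 21 = 5·(7t) + 21 = 7(5t + 3), so 7 | h[k+1].
By induction, 7 | h[m] for all m ≥ 1.

7 | h[m]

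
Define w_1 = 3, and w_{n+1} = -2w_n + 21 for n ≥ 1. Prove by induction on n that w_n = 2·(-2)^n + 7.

Base case: w_1 = 3, and 2·(-2)^1 + 7 = -4 + 7 = 3.
Assume w_r = 2·(-2)^r + 7 for some r ≥ 1.
Then w_{r+1} = -2w_r + 21 = -2·(2·(-2)^r + 7) + 21 = -4·(-2)^r − 14 + 21 = 2·(-2)^{r+1} + 7.
Hence w_n = 2·(-2)^n + 7 for every n ≥ 1, by induction.

w_n = 2·(-2)^n + 7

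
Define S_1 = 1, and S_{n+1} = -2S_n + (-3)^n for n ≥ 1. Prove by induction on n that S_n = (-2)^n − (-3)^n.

Base case: S_1 = 1, and (-2)^1 − (-3)^1 = -2 + 3 = 1.
Assume S_k = (-2)^k − (-3)^k for some k ≥ 1.
Then S_{k+1} = -2S_k + (-3)^k = -2·((-2)^k − (-3)^k) + (-3)^k = (-2)^{k+1} + 2·(-3)^k + (-3)^k = (-2)^{k+1} + 3·(-3)^k = (-2)^{k+1} − (-3)^{k+1}.
Hence S_n = (-2)^n − (-3)^n for every n ≥ 1, by induction.

S_n = (-2)^n − (-3)^n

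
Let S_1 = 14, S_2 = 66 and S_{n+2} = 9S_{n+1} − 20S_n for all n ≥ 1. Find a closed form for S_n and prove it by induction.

Claim: S_n = 2·5^n + 4^n.

Base cases: S_1 = 14 and 2·5^1 + 4^1 = 14; S_2 = 66 and 2·5^2 + 4^2 = 66.
Assume S_j = 2·5^j + 4^j for all 1 ≤ j ≤ r, where r ≥ 2.
Then S_{r+1} = 9S_r − 20S_{r−1} = 9·(2·5^r + 4^r) − 20·(2·5^{r−1} + 4^{r−1}) = 2·(9·5 − 20)5^{r−1} + (9·4 − 20)4^{r−1} = 50·5^{r−1} + 16·4^{r−1} = 2·5^{r+1} + 4^{r+1}.
So the formula holds for r+1, and by strong induction S_n = 2·5^n + 4^n for all n ≥ 1.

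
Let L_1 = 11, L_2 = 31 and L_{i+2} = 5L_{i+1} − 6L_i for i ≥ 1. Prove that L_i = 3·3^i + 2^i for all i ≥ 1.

Base cases: L_1 = 11 and 3·3^1 + 2^1 = 11; L_2 = 31 and 3·3^2 + 2^2 = 31.
Assume L_j = 3·3^j + 2^j for all 1 ≤ j ≤ r, where r ≥ 2.
Then L_{r+1} = 5L_r − 6L_{r−1} = 5·(3·3^r + 2^r) − 6·(3·3^{r−1} + 2^{r−1}) = 3·(5·3 − 6)3^{r−1} + (5·2 − 6)2^{r−1} = 27·3^{r−1} + 4·2^{r−1} = 3·3^{r+1} + 2^{r+1}.
So the formula holds for r+1, and by strong induction L_i = 3·3^i + 2^i for all i ≥ 1.

L_i = 3·3^i + 2^i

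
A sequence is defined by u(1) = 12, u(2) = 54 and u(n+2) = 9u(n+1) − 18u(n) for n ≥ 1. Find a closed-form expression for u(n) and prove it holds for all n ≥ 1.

Claim: u(n) = 6^n + 2·3^n.

Base cases: u(1) = 12 and 6^1 + 2·3^1 = 12; u(2) = 54 and 6^2 + 2·3^2 = 54.
Assume u(j) = 6^j + 2·3^j for all 1 ≤ j ≤ k, where k ≥ 2.
Then u(k+1) = 9u(k) − 18u(k−1) = 9·(6^k + 2·3^k) − 18·(6^{k−1} + 2·3^{k−1}) = (9·6 − 18)6^{k−1} + 2·(9·3 − 18)3^{k−1} = 36·6^{k−1} + 18·3^{k−1} = 6^{k+1} + 2·3^{k+1}.
By strong induction, u(n) = 6^n + 2·3^n for all n ≥ 1.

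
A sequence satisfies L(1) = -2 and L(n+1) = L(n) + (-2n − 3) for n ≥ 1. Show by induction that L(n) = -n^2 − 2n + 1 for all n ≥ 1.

Base case: L(1) = -2, and -1^2 − 2·1 + 1 = -2.
Assume L(m) = -m^2 − 2m + 1.
Then L(m+1) = L(m) + (-2m − 3) = (-m^2 − 2m + 1) + (-2m − 3) = -m^2 − 4m − 2,
and -(m+1)^2 − 2·(m+1) + 1 = -m^2 − 4m − 2.
Hence L(n) = -n^2 − 2n + 1 for every n ≥ 1, by induction.

L(n) = -n^2 − 2n + 1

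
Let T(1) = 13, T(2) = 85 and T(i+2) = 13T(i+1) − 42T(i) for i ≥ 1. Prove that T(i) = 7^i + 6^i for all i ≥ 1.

Base cases: T(1) = 13 and 7^1 + 6^1 = 13; T(2) = 85 and 7^2 + 6^2 = 85.
Assume T(j) = 7^j + 6^j for all 1 ≤ j ≤ r, where r ≥ 2.
Then T(r+1) = 13T(r) − 42T(r−1) = 13·(7^r + 6^r) − 42·(7^{r−1} + 6^{r−1}) = (13·7 − 42)7^{r−1} + (13·6 − 42)6^{r−1} = 49·7^{r−1} + 36·6^{r−1} = 7^{r+1} + 6^{r+1}.
So the formula holds for r+1, and by strong induction T(i) = 7^i + 6^i for all i ≥ 1.

T(i) = 7^i + 6^i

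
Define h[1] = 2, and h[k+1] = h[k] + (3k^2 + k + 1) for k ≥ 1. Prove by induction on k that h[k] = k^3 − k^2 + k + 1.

Base case: h[1] = 2, and 1^3 − 1^2 + 1 + 1 = 2.
Assume h[r] = r^3 − r^2 + r + 1.
Then h[r+1] = h[r] + (3r^2 + r + 1) = (r^3 − r^2 + r + 1) + (3r^2 + r + 1) = r^3 + 2r^2 + 2r + 2,
and (r+1)^3 − (r+1)^2 + (r+1) + 1 = r^3 + 2r^2 + 2r + 2.
This completes the inductive step, so h[k] = k^3 − k^2 + k + 1 for all k ≥ 1.

h[k] = k^3 − k^2 + k + 1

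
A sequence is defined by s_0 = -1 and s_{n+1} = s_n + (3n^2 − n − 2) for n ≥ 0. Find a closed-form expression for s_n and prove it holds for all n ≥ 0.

Claim: s_n = n^3 − 2n^2 − n − 1.

Base case: s_0 = -1, and 0^3 − 2·0^2 − 0 − 1 = -1.
Assume s_r = r^3 − 2r^2 − r − 1.
Then s_{r+1} = s_r + (3r^2 − r − 2) = (r^3 − 2r^2 − r − 1) + (3r^2 − r − 2) = r^3 + r^2 − 2r − 3,
and (r+1)^3 − 2·(r+1)^2 − (r+1) − 1 = r^3 + r^2 − 2r − 3.
Hence s_n = n^3 − 2n^2 − n − 1 for every n ≥ 0, by induction.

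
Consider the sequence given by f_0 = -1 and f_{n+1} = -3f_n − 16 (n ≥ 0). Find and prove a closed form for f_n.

Claim: f_n = 3·(-3)^n − 4.

Base case: f_0 = -1, and 3·(-3)^0 − 4 = 3 − 4 = -1.
Assume f_m = 3·(-3)^m − 4 for some m ≥ 0.
Then f_{m+1} = -3f_m − 16 = -3·(3·(-3)^m − 4) − 16 = -9·(-3)^m + 12 − 16 = 3·(-3)^{m+1} − 4.
Hence f_n = 3·(-3)^n − 4 for every n ≥ 0, by induction.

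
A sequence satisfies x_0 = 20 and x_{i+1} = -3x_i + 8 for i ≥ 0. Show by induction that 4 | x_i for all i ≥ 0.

Base case: x_0 = 20 = 4·5, so 4 | x_0.
Assume 4 | x_j, so x_j = 4t for some integer t.
Then x_{j+1} = -3x_j + 8 = -3·(4t) + 8 = 4(-3t + 2), so 4 | x_{j+1}.
This completes the inductive step, so 4 | x_i for all i ≥ 0.

4 | x_i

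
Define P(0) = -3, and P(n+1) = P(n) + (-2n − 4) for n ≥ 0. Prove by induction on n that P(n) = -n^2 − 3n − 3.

Base case: P(0) = -3, and -0^2 − 3·0 − 3 = -3.
Assume P(k) = -k^2 − 3k − 3.
Then P(k+1) = P(k) + (-2k − 4) = (-k^2 − 3k − 3) + (-2k − 4) = -k^2 − 5k − 7,
and -(k+1)^2 − 3·(k+1) − 3 = -k^2 − 5k − 7.
This completes the inductive step, so P(n) = -n^2 − 3n − 3 for all n ≥ 0.

P(n) = -n^2 − 3n − 3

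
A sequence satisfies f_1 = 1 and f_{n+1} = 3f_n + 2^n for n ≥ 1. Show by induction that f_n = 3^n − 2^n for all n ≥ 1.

Base case: f_1 = 1, and 3^1 − 2^1 = 3 − 2 = 1.
Assume f_k = 3^k − 2^k for some k ≥ 1.
Then f_{k+1} = 3f_k + 2^k = 3·(3^k − 2^k) + 2^k = 3^{k+1} − 3·2^k + 2^k = 3^{k+1} − 2·2^k = 3^{k+1} − 2^{k+1}.
By induction, f_n = 3^n − 2^n for all n ≥ 1.

f_n = 3^n − 2^n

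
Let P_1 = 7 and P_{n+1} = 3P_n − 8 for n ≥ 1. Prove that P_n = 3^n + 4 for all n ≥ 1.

Base case: P_1 = 7, and 3^1 + 4 = 3 + 4 = 7.
Assume P_m = 3^m + 4 for some m ≥ 1.
Then P_{m+1} = 3P_m − 8 = 3·(3^m + 4) − 8 = 3^{m+1} + 12 − 8 = 3^{m+1} + 4.
By induction, P_n = 3^n + 4 for all n ≥ 1.

P_n = 3^n + 4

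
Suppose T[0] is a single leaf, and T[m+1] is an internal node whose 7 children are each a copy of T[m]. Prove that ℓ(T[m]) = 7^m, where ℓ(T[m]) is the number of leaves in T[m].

Base case: ℓ(T[0]) = 1, and 7^0 = 1.
Assume ℓ(T[r]) = 7^r.
Then ℓ(T[r+1]) = 7·ℓ(T[r]) = 7·7^r = 7^{r+1}.
Hence ℓ(T[m]) = 7^m for every m ≥ 0, by induction.

ℓ(T[m]) = 7^m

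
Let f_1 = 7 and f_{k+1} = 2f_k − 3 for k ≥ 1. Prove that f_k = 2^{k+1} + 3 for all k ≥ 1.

Base case: f_1 = 7, and 2^{1+1} + 3 = 4 + 3 = 7.
Assume f_j = 2^{j+1} + 3 for some j ≥ 1.
Then f_{j+1} = 2f_j − 3 = 2·(2^{j+1} + 3) − 3 = 2^{j+2} + 6 − 3 = 2^{j+2} + 3.
So the formula holds for j+1, and by induction f_k = 2^{k+1} + 3 for all k ≥ 1.

f_k = 2^{k+1} + 3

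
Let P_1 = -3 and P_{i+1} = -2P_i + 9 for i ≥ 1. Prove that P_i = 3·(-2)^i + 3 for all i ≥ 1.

Base case: P_1 = -3, and 3·(-2)^1 + 3 = -6 + 3 = -3.
Assume P_k = 3·(-2)^k + 3 for some k ≥ 1.
Then P_{k+1} = -2P_k + 9 = -2·(3·(-2)^k + 3) + 9 = -6·(-2)^k − 6 + 9 = 3·(-2)^{k+1} + 3.
So the formula holds for k+1, and by induction P_i = 3·(-2)^i + 3 for all i ≥ 1.

P_i = 3·(-2)^i + 3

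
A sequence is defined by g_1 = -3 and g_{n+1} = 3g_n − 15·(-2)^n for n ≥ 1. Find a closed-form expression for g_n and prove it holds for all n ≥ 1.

Claim: g_n = 3^n + 3·(-2)^n.

Base case: g_1 = -3, and 3^1 + 3·(-2)^1 = 3 − 6 = -3.
Assume g_r = 3^r + 3·(-2)^r for some r ≥ 1.
Then g_{r+1} = 3g_r − 15·(-2)^r = 3·(3^r + 3·(-2)^r) − 15·(-2)^r = 3^{r+1} + 9·(-2)^r − 15·(-2)^r = 3^{r+1} − 6·(-2)^r = 3^{r+1} + 3·(-2)^{r+1}.
Hence g_n = 3^n + 3·(-2)^n for every n ≥ 1, by induction.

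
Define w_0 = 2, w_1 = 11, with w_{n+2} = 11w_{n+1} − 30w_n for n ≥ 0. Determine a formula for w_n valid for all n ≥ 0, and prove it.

Claim: w_n = 5^n + 6^n.

Base cases: w_0 = 2 and 5^0 + 6^0 = 2; w_1 = 11 and 5^1 + 6^1 = 11.
Assume w_j = 5^j + 6^j for all 0 ≤ j ≤ m, where m ≥ 1.
Then w_{m+1} = 11w_m − 30w_{m−1} = 11·(5^m + 6^m) − 30·(5^{m−1} + 6^{m−1}) = (11·5 − 30)5^{m−1} + (11·6 − 30)6^{m−1} = 25·5^{m−1} + 36·6^{m−1} = 5^{m+1} + 6^{m+1}.
Hence w_n = 5^n + 6^n for every n ≥ 0, by strong induction.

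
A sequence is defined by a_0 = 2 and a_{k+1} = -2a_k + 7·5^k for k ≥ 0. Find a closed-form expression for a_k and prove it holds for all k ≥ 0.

Claim: a_k = (-2)^k + 5^k.

Base case: a_0 = 2, and (-2)^0 + 5^0 = 1 + 1 = 2.
Assume a_j = (-2)^j + 5^j for some j ≥ 0.
Then a_{j+1} = -2a_j + 7·5^j = -2·((-2)^j + 5^j) + 7·5^j = (-2)^{j+1} − 2·5^j + 7·5^j = (-2)^{j+1} + 5·5^j = (-2)^{j+1} + 5^{j+1}.
This completes the inductive step, so a_k = (-2)^k + 5^k for all k ≥ 0.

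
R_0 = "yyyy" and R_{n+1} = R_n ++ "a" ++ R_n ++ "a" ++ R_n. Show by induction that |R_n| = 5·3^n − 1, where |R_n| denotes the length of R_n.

Base case: |R_0| = 4, and 5·3^0 − 1 = 4.
Assume |R_m| = 5·3^m − 1.
Then |R_{m+1}| = 3|R_m| + 2 = 3(5·3^m − 1) + 2 = 5·3^{m+1} − 3 + 2 = 5·3^{m+1} − 1.
Hence |R_n| = 5·3^n − 1 for every n ≥ 0, by induction.

|R_n| = 5·3^n − 1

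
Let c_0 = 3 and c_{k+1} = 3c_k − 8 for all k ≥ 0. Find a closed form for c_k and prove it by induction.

Claim: c_k = -3^k + 4.

Base case: c_0 = 3, and -3^0 + 4 = -1 + 4 = 3.
Assume c_r = -3^r + 4 for some r ≥ 0.
Then c_{r+1} = 3c_r − 8 = 3·(-3^r + 4) − 8 = -3^{r+1} + 12 − 8 = -3^{r+1} + 4.
Hence c_k = -3^k + 4 for every k ≥ 0, by induction.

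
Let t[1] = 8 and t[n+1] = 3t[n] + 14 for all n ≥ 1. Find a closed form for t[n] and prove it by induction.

Claim: t[n] = 5·3^n − 7.

Base case: t[1] = 8, and 5·3^1 − 7 = 15 − 7 = 8.
Assume t[j] = 5·3^j − 7 for some j ≥ 1.
Then t[j+1] = 3t[j] + 14 = 3·(5·3^j − 7) + 14 = 15·3^j − 21 + 14 = 5·3^{j+1} − 7.
This completes the inductive step, so t[n] = 5·3^n − 7 for all n ≥ 1.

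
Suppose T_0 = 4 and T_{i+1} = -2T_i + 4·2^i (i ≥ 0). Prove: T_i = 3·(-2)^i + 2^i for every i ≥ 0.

Base case: T_0 = 4, and 3·(-2)^0 + 2^0 = 3 + 1 = 4.
Assume T_j = 3·(-2)^j + 2^j for some j ≥ 0.
Then T_{j+1} = -2T_j + 4·2^j = -2·(3·(-2)^j + 2^j) + 4·2^j = 3·(-2)^{j+1} − 2·2^j + 4·2^j = 3·(-2)^{j+1} + 2·2^j = 3·(-2)^{j+1} + 2^{j+1}.
By induction, T_i = 3·(-2)^i + 2^i for all i ≥ 0.

T_i = 3·(-2)^i + 2^i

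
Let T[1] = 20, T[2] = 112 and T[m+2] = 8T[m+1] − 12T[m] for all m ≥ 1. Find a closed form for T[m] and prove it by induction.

Claim: T[m] = 3·6^m + 2^m.

Base cases: T[1] = 20 and 3·6^1 + 2^1 = 20; T[2] = 112 and 3·6^2 + 2^2 = 112.
Assume T[i] = 3·6^i + 2^i for all 1 ≤ i ≤ j, where j ≥ 2.
Then T[j+1] = 8T[j] − 12T[j−1] = 8·(3·6^j + 2^j) − 12·(3·6^{j−1} + 2^{j−1}) = 3·(8·6 − 12)6^{j−1} + (8·2 − 12)2^{j−1} = 108·6^{j−1} + 4·2^{j−1} = 3·6^{j+1} + 2^{j+1}.
So the formula holds for j+1, and by strong induction T[m] = 3·6^m + 2^m for all m ≥ 1.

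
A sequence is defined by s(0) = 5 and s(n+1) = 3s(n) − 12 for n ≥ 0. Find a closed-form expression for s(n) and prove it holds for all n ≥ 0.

Claim: s(n) = -3^n + 6.

Base case: s(0) = 5, and -3^0 + 6 = -1 + 6 = 5.
Assume s(m) = -3^m + 6 for some m ≥ 0.
Then s(m+1) = 3s(m) − 12 = 3·(-3^m + 6) − 12 = -3^{m+1} + 18 − 12 = -3^{m+1} + 6.
By induction, s(n) = -3^n + 6 for all n ≥ 0.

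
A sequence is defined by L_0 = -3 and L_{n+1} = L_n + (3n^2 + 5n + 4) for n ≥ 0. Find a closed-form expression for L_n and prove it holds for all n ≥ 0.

Claim: L_n = n^3 + n^2 + 2n − 3.

Base case: L_0 = -3, and 0^3 + 0^2 + 2·0 − 3 = -3.
Assume L_k = k^3 + k^2 + 2k − 3.
Then L_{k+1} = L_k + (3k^2 + 5k + 4) = (k^3 + k^2 + 2k − 3) + (3k^2 + 5k + 4) = k^3 + 4k^2 + 7k + 1,
and (k+1)^3 + (k+1)^2 + 2·(k+1) − 3 = k^3 + 4k^2 + 7k + 1.
Hence L_n = n^3 + n^2 + 2n − 3 for every n ≥ 0, by induction.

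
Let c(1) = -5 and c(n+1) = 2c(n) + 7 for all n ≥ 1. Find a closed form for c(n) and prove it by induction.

Claim: c(n) = 2^n − 7.

Base case: c(1) = -5, and 2^1 − 7 = 2 − 7 = -5.
Assume c(m) = 2^m − 7 for some m ≥ 1.
Then c(m+1) = 2c(m) + 7 = 2·(2^m − 7) + 7 = 2^{m+1} − 14 + 7 = 2^{m+1} − 7.
So the formula holds for m+1, and by induction c(n) = 2^n − 7 for all n ≥ 1.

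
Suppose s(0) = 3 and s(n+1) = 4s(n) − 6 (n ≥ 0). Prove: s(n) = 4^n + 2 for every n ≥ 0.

Base case: s(0) = 3, and 4^0 + 2 = 1 + 2 = 3.
Assume s(j) = 4^j + 2 for some j ≥ 0.
Then s(j+1) = 4s(j) − 6 = 4·(4^j + 2) − 6 = 4^{j+1} + 8 − 6 = 4^{j+1} + 2.
This completes the inductive step, so s(n) = 4^n + 2 for all n ≥ 0.

s(n) = 4^n + 2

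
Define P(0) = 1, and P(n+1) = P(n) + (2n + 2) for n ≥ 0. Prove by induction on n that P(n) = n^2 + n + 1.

Base case: P(0) = 1, and 0^2 + 0 + 1 = 1.
Assume P(r) = r^2 + r + 1.
Then P(r+1) = P(r) + (2r + 2) = (r^2 + r + 1) + (2r + 2) = r^2 + 3r + 3,
and (r+1)^2 + (r+1) + 1 = r^2 + 3r + 3.
This completes the inductive step, so P(n) = n^2 + n + 1 for all n ≥ 0.

P(n) = n^2 + n + 1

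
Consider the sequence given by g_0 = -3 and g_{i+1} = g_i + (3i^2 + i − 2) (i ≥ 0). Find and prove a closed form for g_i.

Claim: g_i = i^3 − i^2 − 2i − 3.

Base case: g_0 = -3, and 0^3 − 0^2 − 2·0 − 3 = -3.
Assume g_j = j^3 − j^2 − 2j − 3.
Then g_{j+1} = g_j + (3j^2 + j − 2) = (j^3 − j^2 − 2j − 3) + (3j^2 + j − 2) = j^3 + 2j^2 − j − 5,
and (j+1)^3 − (j+1)^2 − 2·(j+1) − 3 = j^3 + 2j^2 − j − 5.
Hence g_i = i^3 − i^2 − 2i − 3 for every i ≥ 0, by induction.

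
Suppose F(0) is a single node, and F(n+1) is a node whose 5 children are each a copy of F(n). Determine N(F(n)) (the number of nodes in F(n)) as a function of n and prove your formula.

Claim: N(F(n)) = (5^{n+1} − 1)/4.

Base case: N(F(0)) = 1, and (5^{0+1} − 1)/4 = 1.
Assume N(F(m)) = (5^{m+1} − 1)/4.
Then N(F(m+1)) = 1 + 5N(F(m)) = 1 + 5·(5^{m+1} − 1)/4 = 1 + (5^{m+2} − 5)/4 = (4 + 5^{m+2} − 5)/4 = (5^{m+2} − 1)/4.
This completes the inductive step, so N(F(n)) = (5^{n+1} − 1)/4 for all n ≥ 0.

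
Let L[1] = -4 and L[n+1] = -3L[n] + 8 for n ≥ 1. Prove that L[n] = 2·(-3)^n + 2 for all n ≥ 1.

Base case: L[1] = -4, and 2·(-3)^1 + 2 = -6 + 2 = -4.
Assume L[k] = 2·(-3)^k + 2 for some k ≥ 1.
Then L[k+1] = -3L[k] + 8 = -3·(2·(-3)^k + 2) + 8 = -6·(-3)^k − 6 + 8 = 2·(-3)^{k+1} + 2.
By induction, L[n] = 2·(-3)^n + 2 for all n ≥ 1.

L[n] = 2·(-3)^n + 2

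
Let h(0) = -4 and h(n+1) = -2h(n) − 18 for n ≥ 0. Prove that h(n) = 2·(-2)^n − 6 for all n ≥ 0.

Base case: h(0) = -4, and 2·(-2)^0 − 6 = 2 − 6 = -4.
Assume h(j) = 2·(-2)^j − 6 for some j ≥ 0.
Then h(j+1) = -2h(j) − 18 = -2·(2·(-2)^j − 6) − 18 = -4·(-2)^j + 12 − 18 = 2·(-2)^{j+1} − 6.
Hence h(n) = 2·(-2)^n − 6 for every n ≥ 0, by induction.

h(n) = 2·(-2)^n − 6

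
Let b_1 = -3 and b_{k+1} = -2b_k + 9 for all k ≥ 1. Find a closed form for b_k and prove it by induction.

Claim: b_k = 3·(-2)^k + 3.

Base case: b_1 = -3, and 3·(-2)^1 + 3 = -6 + 3 = -3.
Assume b_r = 3·(-2)^r + 3 for some r ≥ 1.
Then b_{r+1} = -2b_r + 9 = -2·(3·(-2)^r + 3) + 9 = -6·(-2)^r − 6 + 9 = 3·(-2)^{r+1} + 3.
This completes the inductive step, so b_k = 3·(-2)^k + 3 for all k ≥ 1.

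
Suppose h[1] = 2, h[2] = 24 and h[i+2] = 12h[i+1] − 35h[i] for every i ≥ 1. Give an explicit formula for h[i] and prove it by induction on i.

Claim: h[i] = 7^i − 5^i.

Base cases: h[1] = 2 and 7^1 − 5^1 = 2; h[2] = 24 and 7^2 − 5^2 = 24.
Assume h[j] = 7^j − 5^j for all 1 ≤ j ≤ k, where k ≥ 2.
Then h[k+1] = 12h[k] − 35h[k−1] = 12·(7^k − 5^k) − 35·(7^{k−1} − 5^{k−1}) = (12·7 − 35)7^{k−1} − (12·5 − 35)5^{k−1} = 49·7^{k−1} − 25·5^{k−1} = 7^{k+1} − 5^{k+1}.
This completes the inductive step, so h[i] = 7^i − 5^i for all i ≥ 1.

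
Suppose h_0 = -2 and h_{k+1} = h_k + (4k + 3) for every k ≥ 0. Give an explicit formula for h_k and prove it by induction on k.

Claim: h_k = 2k^2 + k − 2.

Base case: h_0 = -2, and 2·0^2 + 0 − 2 = -2.
Assume h_m = 2m^2 + m − 2.
Then h_{m+1} = h_m + (4m + 3) = (2m^2 + m − 2) + (4m + 3) = 2m^2 + 5m + 1,
and 2·(m+1)^2 + (m+1) − 2 = 2m^2 + 5m + 1.
This completes the inductive step, so h_k = 2k^2 + k − 2 for all k ≥ 0.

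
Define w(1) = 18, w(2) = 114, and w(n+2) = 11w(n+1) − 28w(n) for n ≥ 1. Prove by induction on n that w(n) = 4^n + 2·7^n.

Base cases: w(1) = 18 and 4^1 + 2·7^1 = 18; w(2) = 114 and 4^2 + 2·7^2 = 114.
Assume w(i) = 4^i + 2·7^i for all 1 ≤ i ≤ j, where j ≥ 2.
Then w(j+1) = 11w(j) − 28w(j−1) = 11·(4^j + 2·7^j) − 28·(4^{j−1} + 2·7^{j−1}) = (11·4 − 28)4^{j−1} + 2·(11·7 − 28)7^{j−1} = 16·4^{j−1} + 98·7^{j−1} = 4^{j+1} + 2·7^{j+1}.
So the formula holds for j+1, and by strong induction w(n) = 4^n + 2·7^n for all n ≥ 1.

w(n) = 4^n + 2·7^n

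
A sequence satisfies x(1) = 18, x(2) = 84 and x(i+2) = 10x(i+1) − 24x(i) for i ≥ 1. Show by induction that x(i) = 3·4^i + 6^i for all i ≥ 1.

Base cases: x(1) = 18 and 3·4^1 + 6^1 = 18; x(2) = 84 and 3·4^2 + 6^2 = 84.
Assume x(j) = 3·4^j + 6^j for all 1 ≤ j ≤ k, where k ≥ 2.
Then x(k+1) = 10x(k) − 24x(k−1) = 10·(3·4^k + 6^k) − 24·(3·4^{k−1} + 6^{k−1}) = 3·(10·4 − 24)4^{k−1} + (10·6 − 24)6^{k−1} = 48·4^{k−1} + 36·6^{k−1} = 3·4^{k+1} + 6^{k+1}.
By strong induction, x(i) = 3·4^i + 6^i for all i ≥ 1.

x(i) = 3·4^i + 6^i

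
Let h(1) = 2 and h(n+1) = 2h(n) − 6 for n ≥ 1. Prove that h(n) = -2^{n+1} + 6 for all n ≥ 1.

Base case: h(1) = 2, and -2^{1+1} + 6 = -4 + 6 = 2.
Assume h(j) = -2^{j+1} + 6 for some j ≥ 1.
Then h(j+1) = 2h(j) − 6 = 2·(-2^{j+1} + 6) − 6 = -2^{j+2} + 12 − 6 = -2^{j+2} + 6.
So the formula holds for j+1, and by induction h(n) = -2^{n+1} + 6 for all n ≥ 1.

h(n) = -2^{n+1} + 6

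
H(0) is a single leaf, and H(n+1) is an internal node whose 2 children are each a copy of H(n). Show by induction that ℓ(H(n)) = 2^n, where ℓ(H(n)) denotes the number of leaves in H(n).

Base case: ℓ(H(0)) = 1, and 2^0 = 1.
Assume ℓ(H(k)) = 2^k.
Then ℓ(H(k+1)) = 2·ℓ(H(k)) = 2·2^k = 2^{k+1}.
Hence ℓ(H(n)) = 2^n for every n ≥ 0, by induction.

ℓ(H(n)) = 2^n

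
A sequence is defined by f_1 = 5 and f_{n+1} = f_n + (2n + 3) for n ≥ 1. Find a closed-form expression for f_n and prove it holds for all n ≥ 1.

Claim: f_n = n^2 + 2n + 2.

Base case: f_1 = 5, and 1^2 + 2·1 + 2 = 5.
Assume f_k = k^2 + 2k + 2.
Then f_{k+1} = f_k + (2k + 3) = (k^2 + 2k + 2) + (2k + 3) = k^2 + 4k + 5,
and (k+1)^2 + 2·(k+1) + 2 = k^2 + 4k + 5.
Hence f_n = n^2 + 2n + 2 for every n ≥ 1, by induction.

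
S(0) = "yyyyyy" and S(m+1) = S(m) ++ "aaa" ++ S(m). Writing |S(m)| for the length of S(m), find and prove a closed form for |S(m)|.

Claim: |S(m)| = 9·2^m − 3.

Base case: |S(0)| = 6, and 9·2^0 − 3 = 6.
Assume |S(j)| = 9·2^j − 3.
Then |S(j+1)| = |S(j)| + 3 + |S(j)| = 2|S(j)| + 3 = 2(9·2^j − 3) + 3 = 9·2^{j+1} − 6 + 3 = 9·2^{j+1} − 3.
Hence |S(m)| = 9·2^m − 3 for every m ≥ 0, by induction.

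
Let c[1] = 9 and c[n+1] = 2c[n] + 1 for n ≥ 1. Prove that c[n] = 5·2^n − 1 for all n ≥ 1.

Base case: c[1] = 9, and 5·2^1 − 1 = 10 − 1 = 9.
Assume c[k] = 5·2^k − 1 for some k ≥ 1.
Then c[k+1] = 2c[k] + 1 = 2·(5·2^k − 1) + 1 = 10·2^k − 2 + 1 = 5·2^{k+1} − 1.
Hence c[n] = 5·2^n − 1 for every n ≥ 1, by induction.

c[n] = 5·2^n − 1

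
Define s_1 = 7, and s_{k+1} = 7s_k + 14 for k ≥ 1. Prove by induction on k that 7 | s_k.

Base case: s_1 = 7 = 7·1, so 7 | s_1.
Assume 7 | s_m, so s_m = 7t for some integer t.
Then s_{m+1} = 7s_m + 14 = 7·(7t) + 14 = 7(7t + 2), so 7 | s_{m+1}.
By induction, 7 | s_k for all k ≥ 1.

7 | s_k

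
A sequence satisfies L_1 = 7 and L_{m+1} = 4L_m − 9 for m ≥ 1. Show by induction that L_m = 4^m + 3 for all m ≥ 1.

Base case: L_1 = 7, and 4^1 + 3 = 4 + 3 = 7.
Assume L_j = 4^j + 3 for some j ≥ 1.
Then L_{j+1} = 4L_j − 9 = 4·(4^j + 3) − 9 = 4^{j+1} + 12 − 9 = 4^{j+1} + 3.
By induction, L_m = 4^m + 3 for all m ≥ 1.

L_m = 4^m + 3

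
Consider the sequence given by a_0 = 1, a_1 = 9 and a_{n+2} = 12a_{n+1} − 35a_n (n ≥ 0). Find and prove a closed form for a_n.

Claim: a_n = 2·7^n − 5^n.

Base cases: a_0 = 1 and 2·7^0 − 5^0 = 1; a_1 = 9 and 2·7^1 − 5^1 = 9.
Assume a_i = 2·7^i − 5^i for all 0 ≤ i ≤ j, where j ≥ 1.
Then a_{j+1} = 12a_j − 35a_{j−1} = 12·(2·7^j − 5^j) − 35·(2·7^{j−1} − 5^{j−1}) = 2·(12·7 − 35)7^{j−1} − (12·5 − 35)5^{j−1} = 98·7^{j−1} − 25·5^{j−1} = 2·7^{j+1} − 5^{j+1}.
This completes the inductive step, so a_n = 2·7^n − 5^n for all n ≥ 0.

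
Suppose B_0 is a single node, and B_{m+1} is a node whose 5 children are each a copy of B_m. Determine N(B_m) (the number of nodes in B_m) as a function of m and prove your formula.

Claim: N(B_m) = (5^{m+1} − 1)/4.

Base case: N(B_0) = 1, and (5^{0+1} − 1)/4 = 1.
Assume N(B_r) = (5^{r+1} − 1)/4.
Then N(B_{r+1}) = 1 + 5N(B_r) = 1 + 5·(5^{r+1} − 1)/4 = 1 + (5^{r+2} − 5)/4 = (4 + 5^{r+2} − 5)/4 = (5^{r+2} − 1)/4.
So the formula holds for r+1, and by induction N(B_m) = (5^{m+1} − 1)/4 for all m ≥ 0.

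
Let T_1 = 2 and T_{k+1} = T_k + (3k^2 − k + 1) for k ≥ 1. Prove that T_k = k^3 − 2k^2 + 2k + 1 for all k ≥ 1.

Base case: T_1 = 2, and 1^3 − 2·1^2 + 2·1 + 1 = 2.
Assume T_m = m^3 − 2m^2 + 2m + 1.
Then T_{m+1} = T_m + (3m^2 − m + 1) = (m^3 − 2m^2 + 2m + 1) + (3m^2 − m + 1) = m^3 + m^2 + m + 2,
and (m+1)^3 − 2·(m+1)^2 + 2·(m+1) + 1 = m^3 + m^2 + m + 2.
Hence T_k = k^3 − 2k^2 + 2k + 1 for every k ≥ 1, by induction.

T_k = k^3 − 2k^2 + 2k + 1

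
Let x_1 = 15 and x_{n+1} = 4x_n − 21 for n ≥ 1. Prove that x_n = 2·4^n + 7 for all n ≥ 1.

Base case: x_1 = 15, and 2·4^1 + 7 = 8 + 7 = 15.
Assume x_m = 2·4^m + 7 for some m ≥ 1.
Then x_{m+1} = 4x_m − 21 = 4·(2·4^m + 7) − 21 = 8·4^m + 28 − 21 = 2·4^{m+1} + 7.
By induction, x_n = 2·4^n + 7 for all n ≥ 1.

x_n = 2·4^n + 7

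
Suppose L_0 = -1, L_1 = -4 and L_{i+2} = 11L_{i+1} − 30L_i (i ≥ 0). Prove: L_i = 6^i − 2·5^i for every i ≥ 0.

Base cases: L_0 = -1 and 6^0 − 2·5^0 = -1; L_1 = -4 and 6^1 − 2·5^1 = -4.
Assume L_t = 6^t − 2·5^t for all 0 ≤ t ≤ j, where j ≥ 1.
Then L_{j+1} = 11L_j − 30L_{j−1} = 11·(6^j − 2·5^j) − 30·(6^{j−1} − 2·5^{j−1}) = (11·6 − 30)6^{j−1} − 2·(11·5 − 30)5^{j−1} = 36·6^{j−1} − 50·5^{j−1} = 6^{j+1} − 2·5^{j+1}.
So the formula holds for j+1, and by strong induction L_i = 6^i − 2·5^i for all i ≥ 0.

L_i = 6^i − 2·5^i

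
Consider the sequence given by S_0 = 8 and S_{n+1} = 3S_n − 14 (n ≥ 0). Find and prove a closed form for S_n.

Claim: S_n = 3^n + 7.

Base case: S_0 = 8, and 3^0 + 7 = 1 + 7 = 8.
Assume S_j = 3^j + 7 for some j ≥ 0.
Then S_{j+1} = 3S_j − 14 = 3·(3^j + 7) − 14 = 3^{j+1} + 21 − 14 = 3^{j+1} + 7.
By induction, S_n = 3^n + 7 for all n ≥ 0.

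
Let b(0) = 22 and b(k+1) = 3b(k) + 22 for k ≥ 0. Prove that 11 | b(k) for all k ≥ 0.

Base case: b(0) = 22 = 11·2, so 11 | b(0).
Assume 11 | b(m), so b(m) = 11t for some integer t.
Then b(m+1) = 3b(m) + 22 = 3·(11t) + 22 = 11(3t + 2), so 11 | b(m+1).
By induction, 11 | b(k) for all k ≥ 0.

11 | b(k)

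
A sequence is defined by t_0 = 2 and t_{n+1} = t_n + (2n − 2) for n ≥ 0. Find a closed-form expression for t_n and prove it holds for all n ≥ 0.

Claim: t_n = n^2 − 3n + 2.

Base case: t_0 = 2, and 0^2 − 3·0 + 2 = 2.
Assume t_r = r^2 − 3r + 2.
Then t_{r+1} = t_r + (2r − 2) = (r^2 − 3r + 2) + (2r − 2) = r^2 − r,
and (r+1)^2 − 3·(r+1) + 2 = r^2 − r.
By induction, t_n = n^2 − 3n + 2 for all n ≥ 0.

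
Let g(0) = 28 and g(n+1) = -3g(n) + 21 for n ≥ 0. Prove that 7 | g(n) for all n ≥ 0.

Base case: g(0) = 28 = 7·4, so 7 | g(0).
Assume 7 | g(k), so g(k) = 7t for some integer t.
Then g(k+1) = -3g(k) + 21 = -3·(7t) + 21 = 7(-3t + 3), so 7 | g(k+1).
Hence 7 | g(n) for every n ≥ 0, by induction.

7 | g(n)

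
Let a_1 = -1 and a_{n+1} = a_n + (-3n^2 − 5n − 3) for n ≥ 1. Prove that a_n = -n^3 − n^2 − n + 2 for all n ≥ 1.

Base case: a_1 = -1, and -1^3 − 1^2 − 1 + 2 = -1.
Assume a_j = -j^3 − j^2 − j + 2.
Then a_{j+1} = a_j + (-3j^2 − 5j − 3) = (-j^3 − j^2 − j + 2) + (-3j^2 − 5j − 3) = -j^3 − 4j^2 − 6j − 1,
and -(j+1)^3 − (j+1)^2 − (j+1) + 2 = -j^3 − 4j^2 − 6j − 1.
Hence a_n = -n^3 − n^2 − n + 2 for every n ≥ 1, by induction.

a_n = -n^3 − n^2 − n + 2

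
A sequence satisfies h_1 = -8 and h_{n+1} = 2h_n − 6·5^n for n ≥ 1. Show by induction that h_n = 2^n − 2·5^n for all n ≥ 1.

Base case: h_1 = -8, and 2^1 − 2·5^1 = 2 − 10 = -8.
Assume h_k = 2^k − 2·5^k for some k ≥ 1.
Then h_{k+1} = 2h_k − 6·5^k = 2·(2^k − 2·5^k) − 6·5^k = 2^{k+1} − 4·5^k − 6·5^k = 2^{k+1} − 10·5^k = 2^{k+1} − 2·5^{k+1}.
So the formula holds for k+1, and by induction h_n = 2^n − 2·5^n for all n ≥ 1.

h_n = 2^n − 2·5^n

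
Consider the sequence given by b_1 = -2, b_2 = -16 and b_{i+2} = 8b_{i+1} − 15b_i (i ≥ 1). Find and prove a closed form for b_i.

Claim: b_i = -5^i + 3^i.

Base cases: b_1 = -2 and -5^1 + 3^1 = -2; b_2 = -16 and -5^2 + 3^2 = -16.
Assume b_j = -5^j + 3^j for all 1 ≤ j ≤ k, where k ≥ 2.
Then b_{k+1} = 8b_k − 15b_{k−1} = 8·(-5^k + 3^k) − 15·(-5^{k−1} + 3^{k−1}) = -(8·5 − 15)5^{k−1} + (8·3 − 15)3^{k−1} = -25·5^{k−1} + 9·3^{k−1} = -5^{k+1} + 3^{k+1}.
So the formula holds for k+1, and by strong induction b_i = -5^i + 3^i for all i ≥ 1.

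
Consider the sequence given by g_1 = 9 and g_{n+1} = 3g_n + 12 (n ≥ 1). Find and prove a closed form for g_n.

Claim: g_n = 5·3^n − 6.

Base case: g_1 = 9, and 5·3^1 − 6 = 15 − 6 = 9.
Assume g_k = 5·3^k − 6 for some k ≥ 1.
Then g_{k+1} = 3g_k + 12 = 3·(5·3^k − 6) + 12 = 15·3^k − 18 + 12 = 5·3^{k+1} − 6.
So the formula holds for k+1, and by induction g_n = 5·3^n − 6 for all n ≥ 1.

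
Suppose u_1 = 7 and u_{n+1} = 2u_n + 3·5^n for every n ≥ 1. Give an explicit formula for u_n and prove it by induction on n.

Claim: u_n = 2^n + 5^n.

Base case: u_1 = 7, and 2^1 + 5^1 = 2 + 5 = 7.
Assume u_r = 2^r + 5^r for some r ≥ 1.
Then u_{r+1} = 2u_r + 3·5^r = 2·(2^r + 5^r) + 3·5^r = 2^{r+1} + 2·5^r + 3·5^r = 2^{r+1} + 5·5^r = 2^{r+1} + 5^{r+1}.
Hence u_n = 2^n + 5^n for every n ≥ 1, by induction.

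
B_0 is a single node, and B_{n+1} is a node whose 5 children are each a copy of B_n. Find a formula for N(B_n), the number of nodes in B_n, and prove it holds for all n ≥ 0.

Claim: N(B_n) = (5^{n+1} − 1)/4.

Base case: N(B_0) = 1, and (5^{0+1} − 1)/4 = 1.
Assume N(B_j) = (5^{j+1} − 1)/4.
Then N(B_{j+1}) = 1 + 5N(B_j) = 1 + 5·(5^{j+1} − 1)/4 = 1 + (5^{j+2} − 5)/4 = (4 + 5^{j+2} − 5)/4 = (5^{j+2} − 1)/4.
By induction, N(B_n) = (5^{n+1} − 1)/4 for all n ≥ 0.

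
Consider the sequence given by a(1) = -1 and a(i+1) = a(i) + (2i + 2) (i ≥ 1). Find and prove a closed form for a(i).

Claim: a(i) = i^2 + i − 3.

Base case: a(1) = -1, and 1^2 + 1 − 3 = -1.
Assume a(m) = m^2 + m − 3.
Then a(m+1) = a(m) + (2m + 2) = (m^2 + m − 3) + (2m + 2) = m^2 + 3m − 1,
and (m+1)^2 + (m+1) − 3 = m^2 + 3m − 1.
This completes the inductive step, so a(i) = i^2 + i − 3 for all i ≥ 1.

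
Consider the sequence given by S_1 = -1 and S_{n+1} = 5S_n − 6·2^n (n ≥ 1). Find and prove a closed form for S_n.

Claim: S_n = -5^n + 2·2^n.

Base case: S_1 = -1, and -5^1 + 2·2^1 = -5 + 4 = -1.
Assume S_j = -5^j + 2·2^j for some j ≥ 1.
Then S_{j+1} = 5S_j − 6·2^j = 5·(-5^j + 2·2^j) − 6·2^j = -5^{j+1} + 10·2^j − 6·2^j = -5^{j+1} + 4·2^j = -5^{j+1} + 2·2^{j+1}.
By induction, S_n = -5^n + 2·2^n for all n ≥ 1.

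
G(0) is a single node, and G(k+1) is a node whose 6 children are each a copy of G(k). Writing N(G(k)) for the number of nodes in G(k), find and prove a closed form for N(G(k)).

Claim: N(G(k)) = (6^{k+1} − 1)/5.

Base case: N(G(0)) = 1, and (6^{0+1} − 1)/5 = 1.
Assume N(G(j)) = (6^{j+1} − 1)/5.
Then N(G(j+1)) = 1 + 6N(G(j)) = 1 + 6·(6^{j+1} − 1)/5 = 1 + (6^{j+2} − 6)/5 = (5 + 6^{j+2} − 6)/5 = (6^{j+2} − 1)/5.
So the formula holds for j+1, and by induction N(G(k)) = (6^{k+1} − 1)/5 for all k ≥ 0.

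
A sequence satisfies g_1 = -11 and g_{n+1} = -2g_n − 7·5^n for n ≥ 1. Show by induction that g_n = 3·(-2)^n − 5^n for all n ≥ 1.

Base case: g_1 = -11, and 3·(-2)^1 − 5^1 = -6 − 5 = -11.
Assume g_j = 3·(-2)^j − 5^j for some j ≥ 1.
Then g_{j+1} = -2g_j − 7·5^j = -2·(3·(-2)^j − 5^j) − 7·5^j = 3·(-2)^{j+1} + 2·5^j − 7·5^j = 3·(-2)^{j+1} − 5·5^j = 3·(-2)^{j+1} − 5^{j+1}.
Hence g_n = 3·(-2)^n − 5^n for every n ≥ 1, by induction.

g_n = 3·(-2)^n − 5^n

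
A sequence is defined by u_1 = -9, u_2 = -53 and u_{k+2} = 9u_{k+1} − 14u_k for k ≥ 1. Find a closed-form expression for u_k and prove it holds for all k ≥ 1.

Claim: u_k = -7^k − 2^k.

Base cases: u_1 = -9 and -7^1 − 2^1 = -9; u_2 = -53 and -7^2 − 2^2 = -53.
Assume u_i = -7^i − 2^i for all 1 ≤ i ≤ j, where j ≥ 2.
Then u_{j+1} = 9u_j − 14u_{j−1} = 9·(-7^j − 2^j) − 14·(-7^{j−1} − 2^{j−1}) = -(9·7 − 14)7^{j−1} − (9·2 − 14)2^{j−1} = -49·7^{j−1} − 4·2^{j−1} = -7^{j+1} − 2^{j+1}.
By strong induction, u_k = -7^k − 2^k for all k ≥ 1.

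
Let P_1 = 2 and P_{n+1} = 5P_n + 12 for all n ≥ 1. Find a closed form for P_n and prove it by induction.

Claim: P_n = 5^n − 3.

Base case: P_1 = 2, and 5^1 − 3 = 5 − 3 = 2.
Assume P_r = 5^r − 3 for some r ≥ 1.
Then P_{r+1} = 5P_r + 12 = 5·(5^r − 3) + 12 = 5^{r+1} − 15 + 12 = 5^{r+1} − 3.
So the formula holds for r+1, and by induction P_n = 5^n − 3 for all n ≥ 1.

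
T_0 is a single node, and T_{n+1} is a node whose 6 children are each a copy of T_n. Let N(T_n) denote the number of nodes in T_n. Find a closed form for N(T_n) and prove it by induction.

Claim: N(T_n) = (6^{n+1} − 1)/5.

Base case: N(T_0) = 1, and (6^{0+1} − 1)/5 = 1.
Assume N(T_k) = (6^{k+1} − 1)/5.
Then N(T_{k+1}) = 1 + 6N(T_k) = 1 + 6·(6^{k+1} − 1)/5 = 1 + (6^{k+2} − 6)/5 = (5 + 6^{k+2} − 6)/5 = (6^{k+2} − 1)/5.
This completes the inductive step, so N(T_n) = (6^{n+1} − 1)/5 for all n ≥ 0.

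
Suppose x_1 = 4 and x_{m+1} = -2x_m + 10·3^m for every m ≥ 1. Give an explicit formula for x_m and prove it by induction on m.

Claim: x_m = (-2)^m + 2·3^m.

Base case: x_1 = 4, and (-2)^1 + 2·3^1 = -2 + 6 = 4.
Assume x_k = (-2)^k + 2·3^k for some k ≥ 1.
Then x_{k+1} = -2x_k + 10·3^k = -2·((-2)^k + 2·3^k) + 10·3^k = (-2)^{k+1} − 4·3^k + 10·3^k = (-2)^{k+1} + 6·3^k = (-2)^{k+1} + 2·3^{k+1}.
This completes the inductive step, so x_m = (-2)^m + 2·3^m for all m ≥ 1.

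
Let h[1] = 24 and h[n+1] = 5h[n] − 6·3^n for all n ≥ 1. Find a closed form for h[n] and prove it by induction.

Claim: h[n] = 3·5^n + 3·3^n.

Base case: h[1] = 24, and 3·5^1 + 3·3^1 = 15 + 9 = 24.
Assume h[r] = 3·5^r + 3·3^r for some r ≥ 1.
Then h[r+1] = 5h[r] − 6·3^r = 5·(3·5^r + 3·3^r) − 6·3^r = 3·5^{r+1} + 15·3^r − 6·3^r = 3·5^{r+1} + 9·3^r = 3·5^{r+1} + 3·3^{r+1}.
This completes the inductive step, so h[n] = 3·5^n + 3·3^n for all n ≥ 1.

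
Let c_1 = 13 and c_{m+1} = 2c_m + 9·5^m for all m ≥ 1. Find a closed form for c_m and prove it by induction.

Claim: c_m = -2^m + 3·5^m.

Base case: c_1 = 13, and -2^1 + 3·5^1 = -2 + 15 = 13.
Assume c_r = -2^r + 3·5^r for some r ≥ 1.
Then c_{r+1} = 2c_r + 9·5^r = 2·(-2^r + 3·5^r) + 9·5^r = -2^{r+1} + 6·5^r + 9·5^r = -2^{r+1} + 15·5^r = -2^{r+1} + 3·5^{r+1}.
This completes the inductive step, so c_m = -2^m + 3·5^m for all m ≥ 1.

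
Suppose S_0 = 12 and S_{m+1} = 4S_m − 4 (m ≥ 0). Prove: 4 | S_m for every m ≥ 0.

Base case: S_0 = 12 = 4·3, so 4 | S_0.
Assume 4 | S_k, so S_k = 4t for some integer t.
Then S_{k+1} = 4S_k − 4 = 4·(4t) − 4 = 4(4t − 1), so 4 | S_{k+1}.
This completes the inductive step, so 4 | S_m for all m ≥ 0.

4 | S_m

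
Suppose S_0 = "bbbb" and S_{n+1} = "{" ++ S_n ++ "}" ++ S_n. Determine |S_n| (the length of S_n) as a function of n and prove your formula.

Claim: |S_n| = 6·2^n − 2.

Base case: |S_0| = 4, and 6·2^0 − 2 = 4.
Assume |S_m| = 6·2^m − 2.
Then |S_{m+1}| = 1 + |S_m| + 1 + |S_m| = 2|S_m| + 2 = 2(6·2^m − 2) + 2 = 6·2^{m+1} − 4 + 2 = 6·2^{m+1} − 2.
So the formula holds for m+1, and by induction |S_n| = 6·2^n − 2 for all n ≥ 0.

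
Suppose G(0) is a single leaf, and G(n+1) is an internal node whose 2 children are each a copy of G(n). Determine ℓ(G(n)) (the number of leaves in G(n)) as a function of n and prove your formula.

Claim: ℓ(G(n)) = 2^n.

Base case: ℓ(G(0)) = 1, and 2^0 = 1.
Assume ℓ(G(r)) = 2^r.
Then ℓ(G(r+1)) = 2·ℓ(G(r)) = 2·2^r = 2^{r+1}.
So the formula holds for r+1, and by induction ℓ(G(n)) = 2^n for all n ≥ 0.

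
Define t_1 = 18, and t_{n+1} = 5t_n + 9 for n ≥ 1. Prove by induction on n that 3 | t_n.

Base case: t_1 = 18 = 3·6, so 3 | t_1.
Assume 3 | t_k, so t_k = 3s for some integer s.
Then t_{k+1} = 5t_k + 9 = 5·(3s) + 9 = 3(5s + 3), so 3 | t_{k+1}.
By induction, 3 | t_n for all n ≥ 1.

3 | t_n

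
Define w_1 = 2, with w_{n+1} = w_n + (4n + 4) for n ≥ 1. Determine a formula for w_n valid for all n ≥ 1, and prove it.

Claim: w_n = 2n^2 + 2n − 2.

Base case: w_1 = 2, and 2·1^2 + 2·1 − 2 = 2.
Assume w_m = 2m^2 + 2m − 2.
Then w_{m+1} = w_m + (4m + 4) = (2m^2 + 2m − 2) + (4m + 4) = 2m^2 + 6m + 2,
and 2·(m+1)^2 + 2·(m+1) − 2 = 2m^2 + 6m + 2.
Hence w_n = 2n^2 + 2n − 2 for every n ≥ 1, by induction.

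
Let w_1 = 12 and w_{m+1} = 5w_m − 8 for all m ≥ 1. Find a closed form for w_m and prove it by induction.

Claim: w_m = 2·5^m + 2.

Base case: w_1 = 12, and 2·5^1 + 2 = 10 + 2 = 12.
Assume w_k = 2·5^k + 2 for some k ≥ 1.
Then w_{k+1} = 5w_k − 8 = 5·(2·5^k + 2) − 8 = 10·5^k + 10 − 8 = 2·5^{k+1} + 2.
Hence w_m = 2·5^m + 2 for every m ≥ 1, by induction.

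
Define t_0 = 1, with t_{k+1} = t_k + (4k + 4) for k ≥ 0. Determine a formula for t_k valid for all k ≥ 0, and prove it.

Claim: t_k = 2k^2 + 2k + 1.

Base case: t_0 = 1, and 2·0^2 + 2·0 + 1 = 1.
Assume t_j = 2j^2 + 2j + 1.
Then t_{j+1} = t_j + (4j + 4) = (2j^2 + 2j + 1) + (4j + 4) = 2j^2 + 6j + 5,
and 2·(j+1)^2 + 2·(j+1) + 1 = 2j^2 + 6j + 5.
This completes the inductive step, so t_k = 2k^2 + 2k + 1 for all k ≥ 0.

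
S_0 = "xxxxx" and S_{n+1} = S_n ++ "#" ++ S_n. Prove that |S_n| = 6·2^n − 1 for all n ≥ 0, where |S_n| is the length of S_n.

Base case: |S_0| = 5, and 6·2^0 − 1 = 5.
Assume |S_k| = 6·2^k − 1.
Then |S_{k+1}| = |S_k| + 1 + |S_k| = 2|S_k| + 1 = 2(6·2^k − 1) + 1 = 6·2^{k+1} − 2 + 1 = 6·2^{k+1} − 1.
By induction, |S_n| = 6·2^n − 1 for all n ≥ 0.

|S_n| = 6·2^n − 1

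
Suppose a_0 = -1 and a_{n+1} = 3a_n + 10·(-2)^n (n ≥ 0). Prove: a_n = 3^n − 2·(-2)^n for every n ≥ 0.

Base case: a_0 = -1, and 3^0 − 2·(-2)^0 = 1 − 2 = -1.
Assume a_m = 3^m − 2·(-2)^m for some m ≥ 0.
Then a_{m+1} = 3a_m + 10·(-2)^m = 3·(3^m − 2·(-2)^m) + 10·(-2)^m = 3^{m+1} − 6·(-2)^m + 10·(-2)^m = 3^{m+1} + 4·(-2)^m = 3^{m+1} − 2·(-2)^{m+1}.
Hence a_n = 3^n − 2·(-2)^n for every n ≥ 0, by induction.

a_n = 3^n − 2·(-2)^n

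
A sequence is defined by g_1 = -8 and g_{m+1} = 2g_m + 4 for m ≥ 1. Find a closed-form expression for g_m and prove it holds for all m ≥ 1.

Claim: g_m = -2^{m+1} − 4.

Base case: g_1 = -8, and -2^{1+1} − 4 = -4 − 4 = -8.
Assume g_k = -2^{k+1} − 4 for some k ≥ 1.
Then g_{k+1} = 2g_k + 4 = 2·(-2^{k+1} − 4) + 4 = -2^{k+2} − 8 + 4 = -2^{k+2} − 4.
By induction, g_m = -2^{m+1} − 4 for all m ≥ 1.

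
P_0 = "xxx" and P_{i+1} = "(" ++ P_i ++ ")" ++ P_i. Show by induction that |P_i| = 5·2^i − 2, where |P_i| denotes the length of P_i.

Base case: |P_0| = 3, and 5·2^0 − 2 = 3.
Assume |P_k| = 5·2^k − 2.
Then |P_{k+1}| = 1 + |P_k| + 1 + |P_k| = 2|P_k| + 2 = 2(5·2^k − 2) + 2 = 5·2^{k+1} − 4 + 2 = 5·2^{k+1} − 2.
So the formula holds for k+1, and by induction |P_i| = 5·2^i − 2 for all i ≥ 0.

|P_i| = 5·2^i − 2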